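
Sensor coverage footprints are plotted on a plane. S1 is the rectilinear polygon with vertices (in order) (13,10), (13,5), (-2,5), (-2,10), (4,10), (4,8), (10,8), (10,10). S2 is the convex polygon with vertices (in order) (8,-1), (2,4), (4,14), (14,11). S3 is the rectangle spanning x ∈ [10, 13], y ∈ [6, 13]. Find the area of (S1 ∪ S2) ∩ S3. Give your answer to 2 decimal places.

The region (S1 ∪ S2) ∩ S3 is the polygon with vertices (13,11.3), (13,9), (13,6), (10,6), (10,12.2).
By the shoelace formula its area is 17.25.

17.25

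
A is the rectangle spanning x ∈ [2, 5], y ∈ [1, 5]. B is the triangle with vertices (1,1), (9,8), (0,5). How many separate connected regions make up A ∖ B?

A ∖ B is a single connected region.

1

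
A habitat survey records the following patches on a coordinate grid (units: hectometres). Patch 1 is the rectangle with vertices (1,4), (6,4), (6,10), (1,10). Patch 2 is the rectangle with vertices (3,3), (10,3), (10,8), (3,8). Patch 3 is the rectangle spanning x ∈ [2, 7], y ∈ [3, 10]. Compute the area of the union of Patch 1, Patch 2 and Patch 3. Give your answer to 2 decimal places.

56.00

By inclusion–exclusion:
Individual areas: |Patch 1| = 30, |Patch 2| = 35, |Patch 3| = 35.
|Patch 1∩Patch 2|: x∈[3,6], y∈[4,8] → 3·4 = 12.
|Patch 1∩Patch 3|: x∈[2,6], y∈[4,10] → 4·6 = 24.
|Patch 2∩Patch 3|: x∈[3,7], y∈[3,8] → 4·5 = 20.
|Patch 1∩Patch 2∩Patch 3| = 12.
|Patch 1 ∪ Patch 2 ∪ Patch 3| = 100 − 56 + 12 = 56.00.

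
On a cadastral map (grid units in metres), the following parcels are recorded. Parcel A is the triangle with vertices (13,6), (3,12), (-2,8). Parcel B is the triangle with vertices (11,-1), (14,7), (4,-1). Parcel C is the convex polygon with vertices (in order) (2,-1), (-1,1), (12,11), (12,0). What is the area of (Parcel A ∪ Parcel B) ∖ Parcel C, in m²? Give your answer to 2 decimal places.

36.65

|Parcel A ∪ Parcel B| = 62.9929.
|(Parcel A ∪ Parcel B) ∩ Parcel C| = 26.3384.
|(Parcel A ∪ Parcel B) ∖ Parcel C| = 62.9929 − 26.3384 = 36.65.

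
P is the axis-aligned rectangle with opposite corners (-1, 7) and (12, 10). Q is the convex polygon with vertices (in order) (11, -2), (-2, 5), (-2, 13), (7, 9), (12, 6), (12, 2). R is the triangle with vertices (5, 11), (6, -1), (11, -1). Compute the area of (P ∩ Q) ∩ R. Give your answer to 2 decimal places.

2.99

The region (P ∩ Q) ∩ R is the polygon with vertices (5.714,9.571), (7,7), (5.333,7), (5.096,9.846).
By the shoelace formula its area is 2.99.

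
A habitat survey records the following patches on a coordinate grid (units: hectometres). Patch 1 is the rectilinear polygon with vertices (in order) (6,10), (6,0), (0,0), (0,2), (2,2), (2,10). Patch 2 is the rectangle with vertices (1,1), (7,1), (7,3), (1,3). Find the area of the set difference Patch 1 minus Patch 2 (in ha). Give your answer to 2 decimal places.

35.00

|Patch 1| = 44, |Patch 1∩Patch 2| = 9.
|Patch 1 ∖ Patch 2| = |Patch 1| − |Patch 1∩Patch 2| = 44 − 9 = 35.00.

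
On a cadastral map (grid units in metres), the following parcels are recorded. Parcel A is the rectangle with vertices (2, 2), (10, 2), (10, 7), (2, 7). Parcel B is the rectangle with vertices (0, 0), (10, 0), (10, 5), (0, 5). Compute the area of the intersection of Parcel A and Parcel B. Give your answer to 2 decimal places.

|Parcel A∩Parcel B|: x∈[2,10], y∈[2,5] → 8·3 = 24.

24.00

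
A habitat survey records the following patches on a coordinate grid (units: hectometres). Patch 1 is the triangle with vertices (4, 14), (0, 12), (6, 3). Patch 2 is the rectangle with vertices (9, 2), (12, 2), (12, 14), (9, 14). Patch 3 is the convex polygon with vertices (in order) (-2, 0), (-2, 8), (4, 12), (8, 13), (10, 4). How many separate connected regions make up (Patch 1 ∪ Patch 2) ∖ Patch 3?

(Patch 1 ∪ Patch 2) ∖ Patch 3 splits into 2 disjoint pieces (area 8.0401, area 33.5833).

2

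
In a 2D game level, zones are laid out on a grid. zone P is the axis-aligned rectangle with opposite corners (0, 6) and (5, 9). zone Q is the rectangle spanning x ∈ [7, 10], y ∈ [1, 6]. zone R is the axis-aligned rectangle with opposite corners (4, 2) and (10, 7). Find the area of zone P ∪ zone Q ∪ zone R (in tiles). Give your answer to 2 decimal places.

By inclusion–exclusion:
Individual areas: |zone P| = 15, |zone Q| = 15, |zone R| = 30.
|zone P∩zone Q| = 0 (no overlap).
|zone P∩zone R|: x∈[4,5], y∈[6,7] → 1·1 = 1.
|zone Q∩zone R|: x∈[7,10], y∈[2,6] → 3·4 = 12.
|zone P∩zone Q∩zone R| = 0.
|zone P ∪ zone Q ∪ zone R| = 60 − 13 + 0 = 47.00.

47.00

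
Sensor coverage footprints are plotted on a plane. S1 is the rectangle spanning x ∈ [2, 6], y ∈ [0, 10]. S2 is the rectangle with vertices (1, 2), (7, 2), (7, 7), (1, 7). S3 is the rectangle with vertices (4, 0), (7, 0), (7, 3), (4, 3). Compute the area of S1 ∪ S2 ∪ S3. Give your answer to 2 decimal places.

52.00

By inclusion–exclusion:
Individual areas: |S1| = 40, |S2| = 30, |S3| = 9.
|S1∩S2|: x∈[2,6], y∈[2,7] → 4·5 = 20.
|S1∩S3|: x∈[4,6], y∈[0,3] → 2·3 = 6.
|S2∩S3|: x∈[4,7], y∈[2,3] → 3·1 = 3.
|S1∩S2∩S3| = 2.
|S1 ∪ S2 ∪ S3| = 79 − 29 + 2 = 52.00.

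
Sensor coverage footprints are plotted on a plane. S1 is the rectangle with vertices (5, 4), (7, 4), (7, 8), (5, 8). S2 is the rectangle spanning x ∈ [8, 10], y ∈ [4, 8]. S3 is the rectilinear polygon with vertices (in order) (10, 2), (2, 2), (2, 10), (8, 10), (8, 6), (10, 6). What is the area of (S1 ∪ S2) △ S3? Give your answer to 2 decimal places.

48.00

|S1 ∪ S2| = 16.
|(S1 ∪ S2) ∩ S3| = 12.
|(S1 ∪ S2) △ S3| = 16 + 56 − 24 = 48.00.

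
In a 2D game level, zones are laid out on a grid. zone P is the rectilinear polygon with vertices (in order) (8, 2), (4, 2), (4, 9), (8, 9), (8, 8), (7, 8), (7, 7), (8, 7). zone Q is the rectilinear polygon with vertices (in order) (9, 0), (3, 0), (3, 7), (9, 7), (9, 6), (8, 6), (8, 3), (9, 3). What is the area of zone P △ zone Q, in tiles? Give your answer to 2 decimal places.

|zone P| = 27, |zone Q| = 39, |zone P∩zone Q| = 20.
|zone P △ zone Q| = |zone P| + |zone Q| − 2·|zone P∩zone Q| = 27 + 39 − 40 = 26.00.

26.00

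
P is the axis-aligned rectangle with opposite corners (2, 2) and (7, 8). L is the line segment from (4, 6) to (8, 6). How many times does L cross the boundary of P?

1

The segment meets the boundary at (7,6).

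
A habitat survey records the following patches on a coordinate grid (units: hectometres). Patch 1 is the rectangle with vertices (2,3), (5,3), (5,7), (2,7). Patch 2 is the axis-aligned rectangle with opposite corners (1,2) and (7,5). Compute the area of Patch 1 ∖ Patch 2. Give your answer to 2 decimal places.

|Patch 1∩Patch 2|: x∈[2,5], y∈[3,5] → 3·2 = 6.
|Patch 1| = 12.
|Patch 1 ∖ Patch 2| = |Patch 1| − |Patch 1∩Patch 2| = 12 − 6 = 6.00.

6.00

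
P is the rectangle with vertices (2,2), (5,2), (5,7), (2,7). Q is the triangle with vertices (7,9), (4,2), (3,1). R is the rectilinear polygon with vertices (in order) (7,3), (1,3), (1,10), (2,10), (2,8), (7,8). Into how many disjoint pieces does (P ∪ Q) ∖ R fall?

2

(P ∪ Q) ∖ R splits into 2 disjoint pieces (area 3.25, area 0.0357).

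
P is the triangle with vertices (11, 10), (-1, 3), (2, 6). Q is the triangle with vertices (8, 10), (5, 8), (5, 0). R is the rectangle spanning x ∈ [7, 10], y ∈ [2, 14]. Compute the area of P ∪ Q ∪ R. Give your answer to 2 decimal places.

51.74

By inclusion–exclusion:
Individual areas: |P| = 7.5, |Q| = 12, |R| = 36.
|P∩Q| = 1.6259.
|P∩R| = 1.0417.
|Q∩R| = 1.3333.
|P∩Q∩R| = 0.237.
|P ∪ Q ∪ R| = 55.5 − 4.0009 + 0.237 = 51.74.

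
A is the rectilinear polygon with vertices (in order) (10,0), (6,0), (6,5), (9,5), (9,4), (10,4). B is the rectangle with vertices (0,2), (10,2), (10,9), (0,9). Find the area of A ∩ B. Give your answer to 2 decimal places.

The intersection is the polygon with vertices (6,5), (9,5), (9,4), (10,4), (10,2), (6,2).
By the shoelace formula its area is 11.00.

11.00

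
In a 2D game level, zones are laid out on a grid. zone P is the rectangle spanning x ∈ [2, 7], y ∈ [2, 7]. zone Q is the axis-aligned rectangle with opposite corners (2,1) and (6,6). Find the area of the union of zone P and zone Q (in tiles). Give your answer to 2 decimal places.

29.00

By inclusion–exclusion:
Individual areas: |zone P| = 25, |zone Q| = 20.
|zone P∩zone Q|: x∈[2,6], y∈[2,6] → 4·4 = 16.
|zone P ∪ zone Q| = 45 − 16 = 29.00.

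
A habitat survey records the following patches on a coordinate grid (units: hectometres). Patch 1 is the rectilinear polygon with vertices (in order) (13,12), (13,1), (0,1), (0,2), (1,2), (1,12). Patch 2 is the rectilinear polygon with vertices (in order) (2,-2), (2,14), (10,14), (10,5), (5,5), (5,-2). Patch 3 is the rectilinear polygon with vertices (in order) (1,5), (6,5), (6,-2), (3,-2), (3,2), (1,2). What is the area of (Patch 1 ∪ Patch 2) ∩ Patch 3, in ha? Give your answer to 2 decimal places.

The region (Patch 1 ∪ Patch 2) ∩ Patch 3 is the polygon with vertices (5,1), (5,-2), (3,-2), (3,2), (1,2), (1,5), (6,5), (6,1).
By the shoelace formula its area is 24.00.

24.00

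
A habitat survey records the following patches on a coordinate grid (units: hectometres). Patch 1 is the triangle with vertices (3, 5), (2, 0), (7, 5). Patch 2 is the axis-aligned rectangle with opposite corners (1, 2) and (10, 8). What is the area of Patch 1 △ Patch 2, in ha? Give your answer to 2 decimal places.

|Patch 1| = 10, |Patch 2| = 54, |Patch 1∩Patch 2| = 8.4.
|Patch 1 △ Patch 2| = |Patch 1| + |Patch 2| − 2·|Patch 1∩Patch 2| = 10 + 54 − 16.8 = 47.20.

47.20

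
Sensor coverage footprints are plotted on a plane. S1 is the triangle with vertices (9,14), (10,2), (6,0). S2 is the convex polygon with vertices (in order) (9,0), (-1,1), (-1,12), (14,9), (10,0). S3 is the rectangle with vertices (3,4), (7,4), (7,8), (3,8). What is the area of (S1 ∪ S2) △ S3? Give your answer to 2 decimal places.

|S1 ∪ S2| = 136.8874.
|(S1 ∪ S2) ∩ S3| = 16.
|(S1 ∪ S2) △ S3| = 136.8874 + 16 − 32 = 120.89.

120.89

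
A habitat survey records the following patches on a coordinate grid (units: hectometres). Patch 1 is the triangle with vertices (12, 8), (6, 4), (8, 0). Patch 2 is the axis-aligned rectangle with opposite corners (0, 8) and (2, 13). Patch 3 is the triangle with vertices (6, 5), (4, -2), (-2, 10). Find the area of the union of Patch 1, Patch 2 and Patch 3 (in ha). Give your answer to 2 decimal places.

58.55

By inclusion–exclusion:
Individual areas: |Patch 1| = 16, |Patch 2| = 10, |Patch 3| = 33.
|Patch 1∩Patch 2| = 0.
|Patch 1∩Patch 3| = 0.
|Patch 2∩Patch 3| = 0.45.
|Patch 1∩Patch 2∩Patch 3| = 0.
|Patch 1 ∪ Patch 2 ∪ Patch 3| = 59 − 0.45 + 0 = 58.55.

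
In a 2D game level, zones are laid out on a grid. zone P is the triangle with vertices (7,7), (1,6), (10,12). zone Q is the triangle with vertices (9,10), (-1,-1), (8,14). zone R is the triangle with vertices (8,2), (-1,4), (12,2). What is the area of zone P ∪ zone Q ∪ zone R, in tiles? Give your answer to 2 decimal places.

By inclusion–exclusion:
Individual areas: |zone P| = 13.5, |zone Q| = 25.5, |zone R| = 4.
|zone P∩zone Q| = 9.671.
|zone P∩zone R| = 0.
|zone Q∩zone R| = 0.267.
|zone P∩zone Q∩zone R| = 0.
|zone P ∪ zone Q ∪ zone R| = 43 − 9.938 + 0 = 33.06.

33.06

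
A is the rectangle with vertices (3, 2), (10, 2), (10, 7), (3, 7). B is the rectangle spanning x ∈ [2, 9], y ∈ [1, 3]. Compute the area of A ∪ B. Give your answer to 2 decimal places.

43.00

By inclusion–exclusion:
Individual areas: |A| = 35, |B| = 14.
|A∩B|: x∈[3,9], y∈[2,3] → 6·1 = 6.
|A ∪ B| = 49 − 6 = 43.00.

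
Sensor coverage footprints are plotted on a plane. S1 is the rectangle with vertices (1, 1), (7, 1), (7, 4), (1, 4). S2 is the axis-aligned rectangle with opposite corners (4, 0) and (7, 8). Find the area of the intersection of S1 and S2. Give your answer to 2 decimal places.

|S1∩S2|: x∈[4,7], y∈[1,4] → 3·3 = 9.

9.00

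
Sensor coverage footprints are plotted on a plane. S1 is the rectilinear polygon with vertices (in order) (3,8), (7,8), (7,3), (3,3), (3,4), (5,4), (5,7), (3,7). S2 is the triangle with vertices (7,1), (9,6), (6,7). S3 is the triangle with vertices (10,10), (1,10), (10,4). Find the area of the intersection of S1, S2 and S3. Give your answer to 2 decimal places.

0.49

The intersection is the polygon with vertices (6,7), (7,6.667), (7,6), (6.062,6.625).
By the shoelace formula its area is 0.49.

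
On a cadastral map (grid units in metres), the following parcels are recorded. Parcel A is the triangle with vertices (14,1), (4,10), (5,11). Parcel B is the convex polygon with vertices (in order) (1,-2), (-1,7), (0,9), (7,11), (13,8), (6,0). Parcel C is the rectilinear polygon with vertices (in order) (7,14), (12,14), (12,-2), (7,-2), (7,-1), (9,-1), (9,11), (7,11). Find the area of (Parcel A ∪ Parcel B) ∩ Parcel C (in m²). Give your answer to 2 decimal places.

13.42

|Parcel A ∪ Parcel B| = 108.8655.
|(Parcel A ∪ Parcel B) ∩ Parcel C| = 13.42.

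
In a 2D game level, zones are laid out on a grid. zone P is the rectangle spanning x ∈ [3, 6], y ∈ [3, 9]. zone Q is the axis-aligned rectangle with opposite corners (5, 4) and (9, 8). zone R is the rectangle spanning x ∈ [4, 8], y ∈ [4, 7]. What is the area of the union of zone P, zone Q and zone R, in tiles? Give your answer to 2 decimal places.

By inclusion–exclusion:
Individual areas: |zone P| = 18, |zone Q| = 16, |zone R| = 12.
|zone P∩zone Q|: x∈[5,6], y∈[4,8] → 1·4 = 4.
|zone P∩zone R|: x∈[4,6], y∈[4,7] → 2·3 = 6.
|zone Q∩zone R|: x∈[5,8], y∈[4,7] → 3·3 = 9.
|zone P∩zone Q∩zone R| = 3.
|zone P ∪ zone Q ∪ zone R| = 46 − 19 + 3 = 30.00.

30.00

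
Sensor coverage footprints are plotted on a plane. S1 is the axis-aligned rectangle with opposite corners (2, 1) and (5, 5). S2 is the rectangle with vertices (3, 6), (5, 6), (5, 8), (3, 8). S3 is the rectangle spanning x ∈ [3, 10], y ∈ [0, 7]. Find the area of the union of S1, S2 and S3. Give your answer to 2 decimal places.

By inclusion–exclusion:
Individual areas: |S1| = 12, |S2| = 4, |S3| = 49.
|S1∩S2| = 0 (no overlap).
|S1∩S3|: x∈[3,5], y∈[1,5] → 2·4 = 8.
|S2∩S3|: x∈[3,5], y∈[6,7] → 2·1 = 2.
|S1∩S2∩S3| = 0.
|S1 ∪ S2 ∪ S3| = 65 − 10 + 0 = 55.00.

55.00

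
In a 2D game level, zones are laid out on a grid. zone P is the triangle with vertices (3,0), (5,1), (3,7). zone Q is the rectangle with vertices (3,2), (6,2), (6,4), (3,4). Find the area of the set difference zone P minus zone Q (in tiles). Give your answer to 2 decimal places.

|zone P| = 7, |zone P∩zone Q| = 2.6667.
|zone P ∖ zone Q| = |zone P| − |zone P∩zone Q| = 7 − 2.6667 = 4.33.

4.33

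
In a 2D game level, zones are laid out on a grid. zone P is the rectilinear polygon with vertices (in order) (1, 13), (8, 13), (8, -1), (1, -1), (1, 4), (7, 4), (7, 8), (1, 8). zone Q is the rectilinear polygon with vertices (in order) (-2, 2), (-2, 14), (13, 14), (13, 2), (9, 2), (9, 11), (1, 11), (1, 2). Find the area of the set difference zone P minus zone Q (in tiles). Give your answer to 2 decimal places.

|zone P| = 74, |zone P∩zone Q| = 14.
|zone P ∖ zone Q| = |zone P| − |zone P∩zone Q| = 74 − 14 = 60.00.

60.00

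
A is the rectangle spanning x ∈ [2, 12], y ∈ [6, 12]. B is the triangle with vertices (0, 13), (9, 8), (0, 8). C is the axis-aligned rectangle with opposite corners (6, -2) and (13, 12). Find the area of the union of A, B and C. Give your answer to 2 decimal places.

130.89

By inclusion–exclusion:
Individual areas: |A| = 60, |B| = 22.5, |C| = 98.
|A∩B| = 13.6111.
|A∩C|: x∈[6,12], y∈[6,12] → 6·6 = 36.
|B∩C| = 2.5.
|A∩B∩C| = 2.5.
|A ∪ B ∪ C| = 180.5 − 52.1111 + 2.5 = 130.89.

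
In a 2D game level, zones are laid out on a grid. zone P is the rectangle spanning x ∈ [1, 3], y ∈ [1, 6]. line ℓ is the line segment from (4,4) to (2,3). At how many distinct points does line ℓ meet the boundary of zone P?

The segment meets the boundary at (3,3.5).

1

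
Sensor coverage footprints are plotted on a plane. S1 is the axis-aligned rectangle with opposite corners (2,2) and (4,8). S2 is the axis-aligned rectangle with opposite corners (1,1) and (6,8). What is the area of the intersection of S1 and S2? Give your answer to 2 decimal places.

12.00

|S1∩S2|: x∈[2,4], y∈[2,8] → 2·6 = 12.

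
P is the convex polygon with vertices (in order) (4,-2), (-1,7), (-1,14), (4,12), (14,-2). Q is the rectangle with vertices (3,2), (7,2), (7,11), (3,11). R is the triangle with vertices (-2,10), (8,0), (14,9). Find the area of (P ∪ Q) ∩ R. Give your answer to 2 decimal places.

The region (P ∪ Q) ∩ R is the polygon with vertices (-1,9.938), (7,9.438), (7,7.8), (10.207,3.31), (8,0), (-1,9).
By the shoelace formula its area is 51.16.

51.16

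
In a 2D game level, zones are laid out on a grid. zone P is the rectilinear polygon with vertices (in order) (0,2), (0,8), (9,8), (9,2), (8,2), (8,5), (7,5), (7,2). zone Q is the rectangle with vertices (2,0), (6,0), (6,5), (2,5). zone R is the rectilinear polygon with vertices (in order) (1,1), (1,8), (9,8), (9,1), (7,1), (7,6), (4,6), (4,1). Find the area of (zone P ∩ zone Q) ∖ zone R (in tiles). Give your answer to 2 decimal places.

6.00

|zone P ∩ zone Q| = 12.
|(zone P ∩ zone Q) ∩ zone R| = 6.
|(zone P ∩ zone Q) ∖ zone R| = 12 − 6 = 6.00.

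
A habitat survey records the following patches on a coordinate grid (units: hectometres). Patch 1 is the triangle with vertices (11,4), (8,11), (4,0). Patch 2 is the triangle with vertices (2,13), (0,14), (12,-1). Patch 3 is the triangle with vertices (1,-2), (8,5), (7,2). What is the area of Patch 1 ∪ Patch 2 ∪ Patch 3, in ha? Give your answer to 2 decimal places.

By inclusion–exclusion:
Individual areas: |Patch 1| = 30.5, |Patch 2| = 9, |Patch 3| = 7.
|Patch 1∩Patch 2| = 1.7417.
|Patch 1∩Patch 3| = 5.2143.
|Patch 2∩Patch 3| = 0.0894.
|Patch 1∩Patch 2∩Patch 3| = 0.0894.
|Patch 1 ∪ Patch 2 ∪ Patch 3| = 46.5 − 7.0454 + 0.0894 = 39.54.

39.54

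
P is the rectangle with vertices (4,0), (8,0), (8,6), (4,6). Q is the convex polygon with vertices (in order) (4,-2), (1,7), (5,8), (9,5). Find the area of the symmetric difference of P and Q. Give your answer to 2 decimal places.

26.34

|P| = 24, |Q| = 41, |P∩Q| = 19.3298.
|P △ Q| = |P| + |Q| − 2·|P∩Q| = 24 + 41 − 38.6595 = 26.34.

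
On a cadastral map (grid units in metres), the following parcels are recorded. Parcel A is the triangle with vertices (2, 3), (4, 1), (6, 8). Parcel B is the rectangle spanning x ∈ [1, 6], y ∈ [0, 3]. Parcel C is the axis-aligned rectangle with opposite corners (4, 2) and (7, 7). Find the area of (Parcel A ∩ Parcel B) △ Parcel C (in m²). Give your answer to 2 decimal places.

16.71

|Parcel A ∩ Parcel B| = 2.5714.
|(Parcel A ∩ Parcel B) ∩ Parcel C| = 0.4286.
|(Parcel A ∩ Parcel B) △ Parcel C| = 2.5714 + 15 − 0.8571 = 16.71.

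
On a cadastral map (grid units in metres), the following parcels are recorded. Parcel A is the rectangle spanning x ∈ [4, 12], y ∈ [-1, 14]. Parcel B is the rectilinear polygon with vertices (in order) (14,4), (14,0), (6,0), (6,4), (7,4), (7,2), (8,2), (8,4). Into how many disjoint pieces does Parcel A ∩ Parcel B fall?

Parcel A ∩ Parcel B is a single connected region.

1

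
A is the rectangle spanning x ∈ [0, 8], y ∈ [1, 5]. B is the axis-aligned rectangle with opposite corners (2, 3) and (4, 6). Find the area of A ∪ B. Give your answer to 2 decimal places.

By inclusion–exclusion:
Individual areas: |A| = 32, |B| = 6.
|A∩B|: x∈[2,4], y∈[3,5] → 2·2 = 4.
|A ∪ B| = 38 − 4 = 34.00.

34.00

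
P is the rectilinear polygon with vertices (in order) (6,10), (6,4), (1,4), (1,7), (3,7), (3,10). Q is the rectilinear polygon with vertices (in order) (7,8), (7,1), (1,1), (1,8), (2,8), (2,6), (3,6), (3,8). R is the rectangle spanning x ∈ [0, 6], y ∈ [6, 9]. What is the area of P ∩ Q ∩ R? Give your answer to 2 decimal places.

7.00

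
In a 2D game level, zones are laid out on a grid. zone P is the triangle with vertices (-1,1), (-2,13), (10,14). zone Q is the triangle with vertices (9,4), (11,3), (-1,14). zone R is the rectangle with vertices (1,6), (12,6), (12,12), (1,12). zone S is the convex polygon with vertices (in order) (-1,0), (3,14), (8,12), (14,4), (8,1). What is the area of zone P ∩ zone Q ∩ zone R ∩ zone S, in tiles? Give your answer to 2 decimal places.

1.13

The intersection is the polygon with vertices (4.958,8.042), (2.111,10.889), (2.17,11.094), (5.195,8.321).
By the shoelace formula its area is 1.13.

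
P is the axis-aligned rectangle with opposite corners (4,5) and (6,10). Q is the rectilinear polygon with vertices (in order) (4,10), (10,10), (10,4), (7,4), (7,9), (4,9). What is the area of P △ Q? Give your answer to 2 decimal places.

|P| = 10, |Q| = 21, |P∩Q| = 2.
|P △ Q| = |P| + |Q| − 2·|P∩Q| = 10 + 21 − 4 = 27.00.

27.00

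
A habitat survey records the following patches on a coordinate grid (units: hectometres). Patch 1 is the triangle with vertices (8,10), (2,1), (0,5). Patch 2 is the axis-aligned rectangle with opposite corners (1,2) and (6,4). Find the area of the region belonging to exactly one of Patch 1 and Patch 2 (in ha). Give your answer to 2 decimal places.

|Patch 1| = 21, |Patch 2| = 10, |Patch 1∩Patch 2| = 4.4167.
|Patch 1 △ Patch 2| = |Patch 1| + |Patch 2| − 2·|Patch 1∩Patch 2| = 21 + 10 − 8.8333 = 22.17.

22.17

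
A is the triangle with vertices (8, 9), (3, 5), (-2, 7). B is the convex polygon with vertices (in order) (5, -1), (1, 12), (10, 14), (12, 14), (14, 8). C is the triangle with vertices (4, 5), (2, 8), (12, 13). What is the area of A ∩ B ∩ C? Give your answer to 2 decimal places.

7.63

The intersection is the polygon with vertices (2.275,7.855), (8,9), (3.652,5.522), (2.429,7.357).
By the shoelace formula its area is 7.63.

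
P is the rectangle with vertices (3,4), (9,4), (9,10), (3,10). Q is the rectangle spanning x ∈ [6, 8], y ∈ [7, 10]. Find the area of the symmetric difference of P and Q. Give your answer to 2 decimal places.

30.00

|P∩Q|: x∈[6,8], y∈[7,10] → 2·3 = 6.
|P △ Q| = |P| + |Q| − 2·|P∩Q| = 36 + 6 − 12 = 30.00.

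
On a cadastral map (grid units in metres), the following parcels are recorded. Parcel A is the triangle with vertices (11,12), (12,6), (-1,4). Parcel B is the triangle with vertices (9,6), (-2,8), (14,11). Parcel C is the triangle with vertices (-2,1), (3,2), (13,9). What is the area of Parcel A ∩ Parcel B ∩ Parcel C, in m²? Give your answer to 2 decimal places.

1.24

The intersection is the polygon with vertices (9.667,6.667), (8.773,6.041), (7.788,6.22), (10.857,7.857).
By the shoelace formula its area is 1.24.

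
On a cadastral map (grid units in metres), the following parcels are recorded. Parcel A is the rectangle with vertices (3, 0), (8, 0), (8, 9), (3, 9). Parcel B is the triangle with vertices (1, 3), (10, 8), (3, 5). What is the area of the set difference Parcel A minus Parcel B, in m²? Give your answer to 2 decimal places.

|Parcel A| = 45, |Parcel A∩Parcel B| = 2.8571.
|Parcel A ∖ Parcel B| = |Parcel A| − |Parcel A∩Parcel B| = 45 − 2.8571 = 42.14.

42.14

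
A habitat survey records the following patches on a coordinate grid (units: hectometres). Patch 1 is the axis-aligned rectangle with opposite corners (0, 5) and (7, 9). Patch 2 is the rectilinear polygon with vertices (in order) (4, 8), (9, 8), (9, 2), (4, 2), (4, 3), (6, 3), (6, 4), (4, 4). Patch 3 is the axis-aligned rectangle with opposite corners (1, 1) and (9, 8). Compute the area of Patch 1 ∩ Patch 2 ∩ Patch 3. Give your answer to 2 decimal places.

The intersection is the polygon with vertices (4,5), (4,8), (7,8), (7,5).
By the shoelace formula its area is 9.00.

9.00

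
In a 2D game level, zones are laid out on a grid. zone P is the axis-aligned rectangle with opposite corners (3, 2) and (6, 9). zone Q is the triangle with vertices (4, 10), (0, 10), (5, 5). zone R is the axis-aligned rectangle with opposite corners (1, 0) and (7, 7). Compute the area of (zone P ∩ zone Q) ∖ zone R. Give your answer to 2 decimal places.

|zone P ∩ zone Q| = 4.4.
|(zone P ∩ zone Q) ∩ zone R| = 1.6.
|(zone P ∩ zone Q) ∖ zone R| = 4.4 − 1.6 = 2.80.

2.80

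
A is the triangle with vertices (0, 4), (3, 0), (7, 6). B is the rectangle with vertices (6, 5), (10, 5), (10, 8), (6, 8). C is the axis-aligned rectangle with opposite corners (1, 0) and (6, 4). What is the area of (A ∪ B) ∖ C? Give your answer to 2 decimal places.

|A ∪ B| = 28.4762.
|(A ∪ B) ∩ C| = 10.6667.
|(A ∪ B) ∖ C| = 28.4762 − 10.6667 = 17.81.

17.81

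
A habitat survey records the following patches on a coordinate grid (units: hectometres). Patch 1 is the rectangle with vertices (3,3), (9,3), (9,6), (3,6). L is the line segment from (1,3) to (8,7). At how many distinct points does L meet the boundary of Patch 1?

2

The segment meets the boundary at (6.25,6), (3,4.143).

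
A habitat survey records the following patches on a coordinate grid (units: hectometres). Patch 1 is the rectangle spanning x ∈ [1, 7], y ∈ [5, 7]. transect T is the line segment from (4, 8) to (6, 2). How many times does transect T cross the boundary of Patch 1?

2

The segment meets the boundary at (5,5), (4.333,7).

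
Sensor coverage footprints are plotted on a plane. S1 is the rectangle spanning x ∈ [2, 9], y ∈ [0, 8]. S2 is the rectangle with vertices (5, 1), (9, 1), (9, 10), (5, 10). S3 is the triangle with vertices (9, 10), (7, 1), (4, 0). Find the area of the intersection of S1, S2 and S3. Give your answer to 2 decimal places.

10.44

The intersection is the polygon with vertices (5,1), (5,2), (8,8), (8.556,8), (7,1).
By the shoelace formula its area is 10.44.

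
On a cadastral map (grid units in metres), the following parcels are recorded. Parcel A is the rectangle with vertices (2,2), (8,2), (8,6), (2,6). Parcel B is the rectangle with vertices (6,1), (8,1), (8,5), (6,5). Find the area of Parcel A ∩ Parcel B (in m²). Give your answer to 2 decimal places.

6.00

|Parcel A∩Parcel B|: x∈[6,8], y∈[2,5] → 2·3 = 6.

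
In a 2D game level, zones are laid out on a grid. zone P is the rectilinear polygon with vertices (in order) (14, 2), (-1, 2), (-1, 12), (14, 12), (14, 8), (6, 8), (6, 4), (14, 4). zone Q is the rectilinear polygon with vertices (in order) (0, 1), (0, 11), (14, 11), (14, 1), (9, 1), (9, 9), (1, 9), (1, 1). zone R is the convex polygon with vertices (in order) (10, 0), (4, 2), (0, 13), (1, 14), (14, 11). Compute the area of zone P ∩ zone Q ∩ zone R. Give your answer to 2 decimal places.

33.36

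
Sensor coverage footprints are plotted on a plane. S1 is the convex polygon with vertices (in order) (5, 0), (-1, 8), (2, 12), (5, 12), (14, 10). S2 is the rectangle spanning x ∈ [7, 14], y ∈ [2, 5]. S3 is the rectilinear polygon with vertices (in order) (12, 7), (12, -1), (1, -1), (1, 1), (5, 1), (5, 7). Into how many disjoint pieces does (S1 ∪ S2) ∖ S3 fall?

(S1 ∪ S2) ∖ S3 splits into 2 disjoint pieces (area 73.575, area 6).

2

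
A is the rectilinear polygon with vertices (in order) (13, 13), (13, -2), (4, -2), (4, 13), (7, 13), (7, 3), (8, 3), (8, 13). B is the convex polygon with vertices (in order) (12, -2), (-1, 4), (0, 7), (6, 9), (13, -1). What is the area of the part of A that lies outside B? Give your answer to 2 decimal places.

80.79

|A| = 125, |A∩B| = 44.207.
|A ∖ B| = |A| − |A∩B| = 125 − 44.207 = 80.79.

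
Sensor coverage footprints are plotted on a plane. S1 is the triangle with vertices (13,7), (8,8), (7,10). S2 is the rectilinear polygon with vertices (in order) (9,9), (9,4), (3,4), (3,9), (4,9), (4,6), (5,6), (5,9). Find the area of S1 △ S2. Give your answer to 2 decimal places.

|S1| = 4.5, |S2| = 27, |S1∩S2| = 1.35.
|S1 △ S2| = |S1| + |S2| − 2·|S1∩S2| = 4.5 + 27 − 2.7 = 28.80.

28.80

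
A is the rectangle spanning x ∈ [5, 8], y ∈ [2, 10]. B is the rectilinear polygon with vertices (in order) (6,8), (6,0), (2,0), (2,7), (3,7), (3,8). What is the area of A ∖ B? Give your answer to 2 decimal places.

|A| = 24, |A∩B| = 6.
|A ∖ B| = |A| − |A∩B| = 24 − 6 = 18.00.

18.00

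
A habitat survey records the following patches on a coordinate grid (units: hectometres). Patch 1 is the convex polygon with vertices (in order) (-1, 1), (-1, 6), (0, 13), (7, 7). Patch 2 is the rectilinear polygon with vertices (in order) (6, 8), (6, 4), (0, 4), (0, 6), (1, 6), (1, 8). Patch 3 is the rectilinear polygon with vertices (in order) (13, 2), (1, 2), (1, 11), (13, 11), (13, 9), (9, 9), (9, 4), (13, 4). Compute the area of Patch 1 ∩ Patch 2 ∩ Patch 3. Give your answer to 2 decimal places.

The intersection is the polygon with vertices (6,6.25), (3,4), (1,4), (1,6), (1,8), (5.833,8), (6,7.857).
By the shoelace formula its area is 16.61.

16.61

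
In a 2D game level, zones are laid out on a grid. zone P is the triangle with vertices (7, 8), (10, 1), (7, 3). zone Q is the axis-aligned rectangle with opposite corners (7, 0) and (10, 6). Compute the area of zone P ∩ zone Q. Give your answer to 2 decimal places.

6.64

The intersection is the polygon with vertices (10,1), (7,3), (7,6), (7.857,6).
By the shoelace formula its area is 6.64.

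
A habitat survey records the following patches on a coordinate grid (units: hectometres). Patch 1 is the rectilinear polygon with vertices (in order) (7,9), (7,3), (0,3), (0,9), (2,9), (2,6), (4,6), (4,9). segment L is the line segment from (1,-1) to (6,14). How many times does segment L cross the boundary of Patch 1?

4

The segment meets the boundary at (4.333,9), (4,8), (2.333,3), (3.333,6).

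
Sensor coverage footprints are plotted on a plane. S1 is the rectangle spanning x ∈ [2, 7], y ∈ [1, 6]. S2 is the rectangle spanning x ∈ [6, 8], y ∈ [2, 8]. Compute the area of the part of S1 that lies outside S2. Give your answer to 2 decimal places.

21.00

|S1∩S2|: x∈[6,7], y∈[2,6] → 1·4 = 4.
|S1| = 25.
|S1 ∖ S2| = |S1| − |S1∩S2| = 25 − 4 = 21.00.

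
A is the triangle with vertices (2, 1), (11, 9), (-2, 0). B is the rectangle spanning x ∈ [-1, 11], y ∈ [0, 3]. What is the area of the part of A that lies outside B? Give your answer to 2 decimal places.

|A| = 11.5, |A∩B| = 5.5288.
|A ∖ B| = |A| − |A∩B| = 11.5 − 5.5288 = 5.97.

5.97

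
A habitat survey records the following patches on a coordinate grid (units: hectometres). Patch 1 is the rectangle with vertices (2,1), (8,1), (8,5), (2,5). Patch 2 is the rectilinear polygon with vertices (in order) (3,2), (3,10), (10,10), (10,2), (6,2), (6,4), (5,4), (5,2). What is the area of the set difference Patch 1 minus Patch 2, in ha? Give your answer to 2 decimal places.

|Patch 1| = 24, |Patch 1∩Patch 2| = 13.
|Patch 1 ∖ Patch 2| = |Patch 1| − |Patch 1∩Patch 2| = 24 − 13 = 11.00.

11.00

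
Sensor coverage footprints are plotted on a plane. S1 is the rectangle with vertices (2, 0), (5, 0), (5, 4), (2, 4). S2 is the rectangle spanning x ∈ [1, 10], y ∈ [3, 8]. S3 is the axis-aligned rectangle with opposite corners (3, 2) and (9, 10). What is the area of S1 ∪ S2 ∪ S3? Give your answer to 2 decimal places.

By inclusion–exclusion:
Individual areas: |S1| = 12, |S2| = 45, |S3| = 48.
|S1∩S2|: x∈[2,5], y∈[3,4] → 3·1 = 3.
|S1∩S3|: x∈[3,5], y∈[2,4] → 2·2 = 4.
|S2∩S3|: x∈[3,9], y∈[3,8] → 6·5 = 30.
|S1∩S2∩S3| = 2.
|S1 ∪ S2 ∪ S3| = 105 − 37 + 2 = 70.00.

70.00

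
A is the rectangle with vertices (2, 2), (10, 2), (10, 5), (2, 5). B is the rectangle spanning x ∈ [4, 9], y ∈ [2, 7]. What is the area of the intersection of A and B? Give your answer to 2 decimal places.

|A∩B|: x∈[4,9], y∈[2,5] → 5·3 = 15.

15.00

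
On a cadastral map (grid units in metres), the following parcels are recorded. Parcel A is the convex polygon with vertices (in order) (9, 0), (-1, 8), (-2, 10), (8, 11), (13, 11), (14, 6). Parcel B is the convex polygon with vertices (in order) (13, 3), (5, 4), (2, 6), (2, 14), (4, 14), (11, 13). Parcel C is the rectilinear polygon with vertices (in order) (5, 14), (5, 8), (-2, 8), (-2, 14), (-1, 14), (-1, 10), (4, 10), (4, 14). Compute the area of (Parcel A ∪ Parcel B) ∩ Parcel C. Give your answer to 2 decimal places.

16.98

The region (Parcel A ∪ Parcel B) ∩ Parcel C is the polygon with vertices (-2,10), (-1,10.1), (-1,10), (4,10), (4,14), (5,13.857), (5,8), (-1,8).
By the shoelace formula its area is 16.98.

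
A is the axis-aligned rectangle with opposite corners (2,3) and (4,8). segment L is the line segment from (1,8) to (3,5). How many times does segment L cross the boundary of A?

The segment meets the boundary at (2,6.5).

1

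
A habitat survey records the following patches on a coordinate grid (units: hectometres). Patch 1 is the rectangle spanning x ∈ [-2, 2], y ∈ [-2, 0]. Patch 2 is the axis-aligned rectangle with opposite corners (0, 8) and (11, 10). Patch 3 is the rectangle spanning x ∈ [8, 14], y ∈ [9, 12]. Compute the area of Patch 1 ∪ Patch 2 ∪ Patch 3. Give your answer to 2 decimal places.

45.00

By inclusion–exclusion:
Individual areas: |Patch 1| = 8, |Patch 2| = 22, |Patch 3| = 18.
|Patch 1∩Patch 2| = 0 (no overlap).
|Patch 1∩Patch 3| = 0 (no overlap).
|Patch 2∩Patch 3|: x∈[8,11], y∈[9,10] → 3·1 = 3.
|Patch 1∩Patch 2∩Patch 3| = 0.
|Patch 1 ∪ Patch 2 ∪ Patch 3| = 48 − 3 + 0 = 45.00.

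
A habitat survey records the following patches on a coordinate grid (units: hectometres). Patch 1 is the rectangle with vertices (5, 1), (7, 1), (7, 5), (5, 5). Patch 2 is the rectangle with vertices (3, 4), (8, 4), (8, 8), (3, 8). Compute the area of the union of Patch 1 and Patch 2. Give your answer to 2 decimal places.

26.00

By inclusion–exclusion:
Individual areas: |Patch 1| = 8, |Patch 2| = 20.
|Patch 1∩Patch 2|: x∈[5,7], y∈[4,5] → 2·1 = 2.
|Patch 1 ∪ Patch 2| = 28 − 2 = 26.00.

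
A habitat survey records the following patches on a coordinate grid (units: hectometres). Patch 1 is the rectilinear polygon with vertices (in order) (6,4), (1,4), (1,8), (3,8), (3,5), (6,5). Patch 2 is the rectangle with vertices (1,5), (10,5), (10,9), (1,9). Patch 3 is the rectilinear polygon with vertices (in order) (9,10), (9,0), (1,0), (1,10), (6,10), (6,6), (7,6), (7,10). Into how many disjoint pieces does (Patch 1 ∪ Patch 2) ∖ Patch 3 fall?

(Patch 1 ∪ Patch 2) ∖ Patch 3 splits into 2 disjoint pieces (area 3, area 4).

2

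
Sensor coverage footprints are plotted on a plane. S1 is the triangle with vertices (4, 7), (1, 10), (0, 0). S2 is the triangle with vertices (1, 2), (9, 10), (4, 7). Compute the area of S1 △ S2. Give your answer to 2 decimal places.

|S1| = 16.5, |S2| = 8, |S1∩S2| = 0.3333.
|S1 △ S2| = |S1| + |S2| − 2·|S1∩S2| = 16.5 + 8 − 0.6667 = 23.83.

23.83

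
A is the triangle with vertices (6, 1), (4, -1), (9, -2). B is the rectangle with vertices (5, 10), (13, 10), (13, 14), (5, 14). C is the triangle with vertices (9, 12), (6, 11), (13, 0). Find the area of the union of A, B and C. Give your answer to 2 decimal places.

By inclusion–exclusion:
Individual areas: |A| = 6, |B| = 32, |C| = 20.
|A∩B| = 0.
|A∩C| = 0.
|B∩C| = 4.8485.
|A∩B∩C| = 0.
|A ∪ B ∪ C| = 58 − 4.8485 + 0 = 53.15.

53.15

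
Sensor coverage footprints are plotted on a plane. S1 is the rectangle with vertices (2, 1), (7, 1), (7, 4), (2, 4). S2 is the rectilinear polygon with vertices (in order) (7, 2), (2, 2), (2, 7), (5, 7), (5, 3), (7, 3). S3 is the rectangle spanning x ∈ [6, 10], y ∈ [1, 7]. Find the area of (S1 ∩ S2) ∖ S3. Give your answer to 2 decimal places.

7.00

|S1 ∩ S2| = 8.
|(S1 ∩ S2) ∩ S3| = 1.
|(S1 ∩ S2) ∖ S3| = 8 − 1 = 7.00.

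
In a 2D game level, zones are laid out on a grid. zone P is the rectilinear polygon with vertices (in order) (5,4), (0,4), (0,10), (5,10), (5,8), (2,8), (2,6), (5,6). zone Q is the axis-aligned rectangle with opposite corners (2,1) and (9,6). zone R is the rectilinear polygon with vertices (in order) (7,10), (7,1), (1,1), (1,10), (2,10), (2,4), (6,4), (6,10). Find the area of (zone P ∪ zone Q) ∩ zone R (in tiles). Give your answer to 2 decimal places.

|zone P ∪ zone Q| = 53.
|(zone P ∪ zone Q) ∩ zone R| = 23.00.

23.00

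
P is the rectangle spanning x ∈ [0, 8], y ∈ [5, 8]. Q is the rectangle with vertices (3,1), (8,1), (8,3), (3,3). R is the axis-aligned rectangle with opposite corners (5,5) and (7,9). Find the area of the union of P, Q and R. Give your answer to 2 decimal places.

By inclusion–exclusion:
Individual areas: |P| = 24, |Q| = 10, |R| = 8.
|P∩Q| = 0 (no overlap).
|P∩R|: x∈[5,7], y∈[5,8] → 2·3 = 6.
|Q∩R| = 0 (no overlap).
|P∩Q∩R| = 0.
|P ∪ Q ∪ R| = 42 − 6 + 0 = 36.00.

36.00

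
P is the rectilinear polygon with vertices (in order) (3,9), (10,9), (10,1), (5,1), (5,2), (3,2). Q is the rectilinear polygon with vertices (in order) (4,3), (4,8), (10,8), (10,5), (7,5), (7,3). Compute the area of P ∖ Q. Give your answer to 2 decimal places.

30.00

|P| = 54, |P∩Q| = 24.
|P ∖ Q| = |P| − |P∩Q| = 54 − 24 = 30.00.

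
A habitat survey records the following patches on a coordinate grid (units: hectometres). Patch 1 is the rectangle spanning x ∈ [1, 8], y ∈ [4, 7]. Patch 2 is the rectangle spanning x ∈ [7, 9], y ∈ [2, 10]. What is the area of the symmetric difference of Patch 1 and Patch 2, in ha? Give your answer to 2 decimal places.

31.00

|Patch 1∩Patch 2|: x∈[7,8], y∈[4,7] → 1·3 = 3.
|Patch 1 △ Patch 2| = |Patch 1| + |Patch 2| − 2·|Patch 1∩Patch 2| = 21 + 16 − 6 = 31.00.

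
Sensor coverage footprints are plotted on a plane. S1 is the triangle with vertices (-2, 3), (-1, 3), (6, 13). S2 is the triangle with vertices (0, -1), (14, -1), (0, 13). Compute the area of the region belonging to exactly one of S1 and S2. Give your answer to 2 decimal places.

|S1| = 5, |S2| = 98, |S1∩S2| = 2.6261.
|S1 △ S2| = |S1| + |S2| − 2·|S1∩S2| = 5 + 98 − 5.2521 = 97.75.

97.75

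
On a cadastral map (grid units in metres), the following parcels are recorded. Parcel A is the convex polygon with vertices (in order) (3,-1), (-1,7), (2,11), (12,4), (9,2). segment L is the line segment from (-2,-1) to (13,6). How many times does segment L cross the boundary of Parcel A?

2

The segment meets the boundary at (10.686,4.92), (2.054,0.892).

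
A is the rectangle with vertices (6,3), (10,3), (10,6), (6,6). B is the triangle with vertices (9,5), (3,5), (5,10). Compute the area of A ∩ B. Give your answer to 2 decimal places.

2.60

The intersection is the polygon with vertices (6,6), (8.2,6), (9,5), (6,5).
By the shoelace formula its area is 2.60.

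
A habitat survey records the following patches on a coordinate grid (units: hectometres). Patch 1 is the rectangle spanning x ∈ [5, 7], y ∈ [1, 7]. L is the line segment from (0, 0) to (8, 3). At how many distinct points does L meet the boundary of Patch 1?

The segment meets the boundary at (5,1.875), (7,2.625).

2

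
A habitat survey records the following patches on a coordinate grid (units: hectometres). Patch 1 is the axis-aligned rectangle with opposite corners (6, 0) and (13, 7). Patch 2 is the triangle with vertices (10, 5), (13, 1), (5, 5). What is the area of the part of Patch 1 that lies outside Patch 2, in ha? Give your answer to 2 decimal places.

|Patch 1| = 49, |Patch 1∩Patch 2| = 9.75.
|Patch 1 ∖ Patch 2| = |Patch 1| − |Patch 1∩Patch 2| = 49 − 9.75 = 39.25.

39.25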